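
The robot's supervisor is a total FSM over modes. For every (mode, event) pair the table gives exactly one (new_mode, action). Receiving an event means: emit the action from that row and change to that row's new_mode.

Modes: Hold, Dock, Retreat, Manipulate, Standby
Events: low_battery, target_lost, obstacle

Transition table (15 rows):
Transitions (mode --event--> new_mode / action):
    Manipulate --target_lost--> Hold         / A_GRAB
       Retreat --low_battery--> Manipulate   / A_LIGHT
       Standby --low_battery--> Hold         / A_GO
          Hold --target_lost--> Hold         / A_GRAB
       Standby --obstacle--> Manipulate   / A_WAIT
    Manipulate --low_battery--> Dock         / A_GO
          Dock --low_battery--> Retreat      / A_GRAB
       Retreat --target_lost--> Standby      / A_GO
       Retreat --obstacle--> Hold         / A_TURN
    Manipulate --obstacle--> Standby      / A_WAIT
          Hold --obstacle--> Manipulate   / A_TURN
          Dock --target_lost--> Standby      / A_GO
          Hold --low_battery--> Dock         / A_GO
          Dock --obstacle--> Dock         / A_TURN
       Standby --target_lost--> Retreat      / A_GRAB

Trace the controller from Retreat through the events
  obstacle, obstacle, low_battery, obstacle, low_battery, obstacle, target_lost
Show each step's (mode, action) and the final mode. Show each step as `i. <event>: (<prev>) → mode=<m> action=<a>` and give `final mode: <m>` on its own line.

1. obstacle: (Retreat) → mode=Hold action=A_TURN
2. obstacle: (Hold) → mode=Manipulate action=A_TURN
3. low_battery: (Manipulate) → mode=Dock action=A_GO
4. obstacle: (Dock) → mode=Dock action=A_TURN
5. low_battery: (Dock) → mode=Retreat action=A_GRAB
6. obstacle: (Retreat) → mode=Hold action=A_TURN
7. target_lost: (Hold) → mode=Hold action=A_GRAB

final mode: Hold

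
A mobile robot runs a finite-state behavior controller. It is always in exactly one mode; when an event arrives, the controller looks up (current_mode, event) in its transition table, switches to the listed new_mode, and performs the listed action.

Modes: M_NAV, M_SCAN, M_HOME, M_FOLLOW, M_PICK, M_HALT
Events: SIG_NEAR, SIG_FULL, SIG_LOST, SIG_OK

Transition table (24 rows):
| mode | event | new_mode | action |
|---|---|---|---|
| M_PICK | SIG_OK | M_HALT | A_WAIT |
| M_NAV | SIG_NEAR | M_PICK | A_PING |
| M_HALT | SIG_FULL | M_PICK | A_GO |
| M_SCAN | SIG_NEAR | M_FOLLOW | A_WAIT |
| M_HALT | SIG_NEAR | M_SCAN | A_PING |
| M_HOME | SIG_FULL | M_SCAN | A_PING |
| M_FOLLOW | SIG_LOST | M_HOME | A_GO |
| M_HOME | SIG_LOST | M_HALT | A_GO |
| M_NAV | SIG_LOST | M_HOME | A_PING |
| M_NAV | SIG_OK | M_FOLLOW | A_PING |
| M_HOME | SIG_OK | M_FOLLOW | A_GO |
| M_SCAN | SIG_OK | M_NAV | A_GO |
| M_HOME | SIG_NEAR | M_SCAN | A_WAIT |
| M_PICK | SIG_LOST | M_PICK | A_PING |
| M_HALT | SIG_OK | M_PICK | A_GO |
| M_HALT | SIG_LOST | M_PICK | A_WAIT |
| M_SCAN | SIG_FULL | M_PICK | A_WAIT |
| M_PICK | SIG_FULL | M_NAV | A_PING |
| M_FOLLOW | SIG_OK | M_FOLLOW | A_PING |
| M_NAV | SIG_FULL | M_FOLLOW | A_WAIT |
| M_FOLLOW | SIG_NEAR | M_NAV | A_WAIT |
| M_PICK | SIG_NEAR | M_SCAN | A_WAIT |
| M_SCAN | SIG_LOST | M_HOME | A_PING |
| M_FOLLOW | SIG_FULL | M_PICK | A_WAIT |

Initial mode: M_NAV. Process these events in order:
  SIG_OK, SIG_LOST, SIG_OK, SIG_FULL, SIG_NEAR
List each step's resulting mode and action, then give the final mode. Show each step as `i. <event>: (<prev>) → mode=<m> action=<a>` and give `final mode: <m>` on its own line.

final mode: M_SCAN

1. SIG_OK: (M_NAV) → mode=M_FOLLOW action=A_PING
2. SIG_LOST: (M_FOLLOW) → mode=M_HOME action=A_GO
3. SIG_OK: (M_HOME) → mode=M_FOLLOW action=A_GO
4. SIG_FULL: (M_FOLLOW) → mode=M_PICK action=A_WAIT
5. SIG_NEAR: (M_PICK) → mode=M_SCAN action=A_WAIT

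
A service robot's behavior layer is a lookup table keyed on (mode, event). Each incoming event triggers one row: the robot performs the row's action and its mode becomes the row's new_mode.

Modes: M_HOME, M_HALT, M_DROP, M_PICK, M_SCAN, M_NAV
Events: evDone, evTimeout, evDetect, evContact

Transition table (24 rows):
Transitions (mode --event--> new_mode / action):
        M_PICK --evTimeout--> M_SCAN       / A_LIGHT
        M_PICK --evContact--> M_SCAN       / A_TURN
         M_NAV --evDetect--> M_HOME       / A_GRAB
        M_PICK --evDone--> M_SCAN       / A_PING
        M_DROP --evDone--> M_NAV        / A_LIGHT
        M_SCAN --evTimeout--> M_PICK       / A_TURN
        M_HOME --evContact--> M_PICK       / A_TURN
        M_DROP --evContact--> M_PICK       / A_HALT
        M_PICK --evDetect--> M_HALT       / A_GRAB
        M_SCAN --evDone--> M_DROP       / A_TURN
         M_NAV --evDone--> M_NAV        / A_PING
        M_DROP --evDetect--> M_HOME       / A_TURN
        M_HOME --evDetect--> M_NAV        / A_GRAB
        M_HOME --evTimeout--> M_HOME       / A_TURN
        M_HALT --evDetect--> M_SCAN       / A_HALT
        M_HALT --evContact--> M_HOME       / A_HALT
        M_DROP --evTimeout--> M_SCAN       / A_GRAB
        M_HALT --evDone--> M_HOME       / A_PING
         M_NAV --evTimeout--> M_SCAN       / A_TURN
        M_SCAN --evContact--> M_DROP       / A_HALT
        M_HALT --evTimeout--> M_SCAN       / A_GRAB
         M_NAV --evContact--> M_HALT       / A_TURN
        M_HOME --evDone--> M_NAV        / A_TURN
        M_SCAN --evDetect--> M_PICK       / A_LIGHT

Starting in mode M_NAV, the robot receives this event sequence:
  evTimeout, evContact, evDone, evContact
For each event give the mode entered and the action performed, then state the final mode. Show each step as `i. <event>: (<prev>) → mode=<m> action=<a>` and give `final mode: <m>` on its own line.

1. evTimeout: (M_NAV) → mode=M_SCAN action=A_TURN
2. evContact: (M_SCAN) → mode=M_DROP action=A_HALT
3. evDone: (M_DROP) → mode=M_NAV action=A_LIGHT
4. evContact: (M_NAV) → mode=M_HALT action=A_TURN

final mode: M_HALT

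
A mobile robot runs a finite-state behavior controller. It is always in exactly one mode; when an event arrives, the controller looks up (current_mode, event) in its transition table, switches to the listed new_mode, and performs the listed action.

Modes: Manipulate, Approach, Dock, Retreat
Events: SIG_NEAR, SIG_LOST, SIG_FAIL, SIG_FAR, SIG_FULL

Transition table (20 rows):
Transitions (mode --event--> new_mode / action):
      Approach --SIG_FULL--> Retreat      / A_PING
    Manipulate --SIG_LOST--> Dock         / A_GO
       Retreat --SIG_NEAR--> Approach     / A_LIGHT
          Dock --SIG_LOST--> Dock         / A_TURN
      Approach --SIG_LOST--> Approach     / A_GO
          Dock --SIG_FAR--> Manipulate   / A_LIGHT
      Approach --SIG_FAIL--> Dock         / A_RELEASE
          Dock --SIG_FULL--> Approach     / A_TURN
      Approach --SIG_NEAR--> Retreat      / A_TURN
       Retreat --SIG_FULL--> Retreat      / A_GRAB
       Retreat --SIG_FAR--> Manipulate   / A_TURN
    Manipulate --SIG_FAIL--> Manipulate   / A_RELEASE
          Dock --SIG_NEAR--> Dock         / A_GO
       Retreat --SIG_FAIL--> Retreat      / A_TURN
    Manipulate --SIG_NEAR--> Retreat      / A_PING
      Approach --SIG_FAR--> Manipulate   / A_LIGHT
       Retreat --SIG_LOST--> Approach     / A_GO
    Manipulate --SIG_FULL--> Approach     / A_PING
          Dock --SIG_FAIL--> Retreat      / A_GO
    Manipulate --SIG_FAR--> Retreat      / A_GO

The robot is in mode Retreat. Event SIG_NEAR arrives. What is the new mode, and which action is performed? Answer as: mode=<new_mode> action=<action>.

current mode = Retreat; filter table to that mode:
  (Retreat, SIG_NEAR) → (Approach, A_LIGHT)  ← event matches
  (Retreat, SIG_FULL) → (Retreat, A_GRAB)
  (Retreat, SIG_FAR) → (Manipulate, A_TURN)
  (Retreat, SIG_FAIL) → (Retreat, A_TURN)
  (Retreat, SIG_LOST) → (Approach, A_GO)
event = SIG_NEAR selects (Approach, A_LIGHT)

mode=Approach action=A_LIGHT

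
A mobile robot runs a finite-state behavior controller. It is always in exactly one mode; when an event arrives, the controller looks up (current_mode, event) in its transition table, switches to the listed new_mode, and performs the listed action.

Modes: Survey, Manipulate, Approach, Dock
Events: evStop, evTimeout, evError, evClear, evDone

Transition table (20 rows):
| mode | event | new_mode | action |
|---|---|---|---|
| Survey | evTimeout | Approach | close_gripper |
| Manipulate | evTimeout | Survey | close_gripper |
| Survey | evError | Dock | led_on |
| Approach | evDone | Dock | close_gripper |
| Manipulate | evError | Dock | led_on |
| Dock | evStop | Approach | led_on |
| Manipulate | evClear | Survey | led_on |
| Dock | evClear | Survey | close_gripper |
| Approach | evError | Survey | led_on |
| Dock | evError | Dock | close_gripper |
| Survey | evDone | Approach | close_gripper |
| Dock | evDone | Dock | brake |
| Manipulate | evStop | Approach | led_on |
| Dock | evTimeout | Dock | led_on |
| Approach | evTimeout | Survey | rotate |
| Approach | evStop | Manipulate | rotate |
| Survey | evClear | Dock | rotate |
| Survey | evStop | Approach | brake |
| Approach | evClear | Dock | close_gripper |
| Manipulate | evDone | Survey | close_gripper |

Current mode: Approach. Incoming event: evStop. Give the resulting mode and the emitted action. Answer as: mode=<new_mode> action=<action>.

mode=Manipulate action=rotate

current mode = Approach; filter table to that mode:
  (Approach, evDone) → (Dock, close_gripper)
  (Approach, evError) → (Survey, led_on)
  (Approach, evTimeout) → (Survey, rotate)
  (Approach, evStop) → (Manipulate, rotate)  ← event matches
  (Approach, evClear) → (Dock, close_gripper)
event = evStop selects (Manipulate, rotate)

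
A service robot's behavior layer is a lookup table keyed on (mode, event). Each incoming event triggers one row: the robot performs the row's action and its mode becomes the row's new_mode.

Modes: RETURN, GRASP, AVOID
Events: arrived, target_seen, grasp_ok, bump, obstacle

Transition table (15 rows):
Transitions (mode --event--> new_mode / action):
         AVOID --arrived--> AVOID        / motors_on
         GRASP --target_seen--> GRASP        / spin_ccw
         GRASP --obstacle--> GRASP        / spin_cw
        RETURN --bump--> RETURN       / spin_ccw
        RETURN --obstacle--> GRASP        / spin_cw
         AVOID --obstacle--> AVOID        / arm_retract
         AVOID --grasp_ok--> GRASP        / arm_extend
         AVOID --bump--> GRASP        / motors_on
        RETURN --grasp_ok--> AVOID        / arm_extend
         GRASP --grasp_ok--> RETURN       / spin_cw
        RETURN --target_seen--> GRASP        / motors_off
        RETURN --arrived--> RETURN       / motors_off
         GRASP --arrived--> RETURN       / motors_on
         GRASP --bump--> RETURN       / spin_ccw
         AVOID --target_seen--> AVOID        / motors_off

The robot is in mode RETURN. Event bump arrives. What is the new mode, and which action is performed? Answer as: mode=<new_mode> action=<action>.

current mode = RETURN; filter table to that mode:
  (RETURN, bump) → (RETURN, spin_ccw)  ← event matches
  (RETURN, obstacle) → (GRASP, spin_cw)
  (RETURN, grasp_ok) → (AVOID, arm_extend)
  (RETURN, target_seen) → (GRASP, motors_off)
  (RETURN, arrived) → (RETURN, motors_off)
event = bump selects (RETURN, spin_ccw)

mode=RETURN action=spin_ccw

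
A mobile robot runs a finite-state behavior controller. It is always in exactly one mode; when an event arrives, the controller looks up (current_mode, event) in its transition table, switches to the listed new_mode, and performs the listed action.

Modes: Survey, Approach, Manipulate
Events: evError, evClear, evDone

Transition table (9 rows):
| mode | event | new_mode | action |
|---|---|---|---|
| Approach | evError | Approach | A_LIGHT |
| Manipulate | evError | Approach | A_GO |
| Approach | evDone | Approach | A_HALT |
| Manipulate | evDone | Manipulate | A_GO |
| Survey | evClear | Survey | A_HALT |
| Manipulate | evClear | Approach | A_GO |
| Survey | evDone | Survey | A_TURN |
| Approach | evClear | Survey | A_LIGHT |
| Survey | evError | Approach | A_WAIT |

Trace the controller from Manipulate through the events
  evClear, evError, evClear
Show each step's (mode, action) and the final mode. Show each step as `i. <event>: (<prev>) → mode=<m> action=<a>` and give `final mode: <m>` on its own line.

final mode: Survey

1. evClear: (Manipulate) → mode=Approach action=A_GO
2. evError: (Approach) → mode=Approach action=A_LIGHT
3. evClear: (Approach) → mode=Survey action=A_LIGHT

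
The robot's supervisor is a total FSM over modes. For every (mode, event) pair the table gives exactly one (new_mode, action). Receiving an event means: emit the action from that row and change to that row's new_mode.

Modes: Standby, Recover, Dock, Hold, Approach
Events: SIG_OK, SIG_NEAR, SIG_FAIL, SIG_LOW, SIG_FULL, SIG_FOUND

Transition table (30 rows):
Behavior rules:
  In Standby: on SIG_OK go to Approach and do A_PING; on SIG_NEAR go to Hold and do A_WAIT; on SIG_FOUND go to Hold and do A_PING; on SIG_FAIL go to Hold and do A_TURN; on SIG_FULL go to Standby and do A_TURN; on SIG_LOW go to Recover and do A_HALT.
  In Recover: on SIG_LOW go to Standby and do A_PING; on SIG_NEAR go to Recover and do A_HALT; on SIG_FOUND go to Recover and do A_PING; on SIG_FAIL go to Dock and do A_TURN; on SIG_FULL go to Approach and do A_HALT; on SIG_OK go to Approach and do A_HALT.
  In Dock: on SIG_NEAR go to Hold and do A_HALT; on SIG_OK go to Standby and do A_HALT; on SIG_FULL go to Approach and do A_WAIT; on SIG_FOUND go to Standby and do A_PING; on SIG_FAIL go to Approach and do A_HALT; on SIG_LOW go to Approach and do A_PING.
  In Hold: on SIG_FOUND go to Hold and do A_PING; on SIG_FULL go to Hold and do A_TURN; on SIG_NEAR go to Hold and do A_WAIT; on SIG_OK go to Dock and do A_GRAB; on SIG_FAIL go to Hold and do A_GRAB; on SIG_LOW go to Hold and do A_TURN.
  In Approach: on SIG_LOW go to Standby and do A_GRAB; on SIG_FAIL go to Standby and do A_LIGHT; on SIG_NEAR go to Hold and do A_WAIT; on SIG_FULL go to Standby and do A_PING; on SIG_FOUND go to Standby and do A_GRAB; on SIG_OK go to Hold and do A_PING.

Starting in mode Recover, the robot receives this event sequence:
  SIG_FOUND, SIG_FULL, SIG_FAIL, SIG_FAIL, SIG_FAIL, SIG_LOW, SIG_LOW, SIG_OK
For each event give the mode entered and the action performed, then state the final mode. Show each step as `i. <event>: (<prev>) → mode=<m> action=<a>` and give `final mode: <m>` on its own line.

1. SIG_FOUND: (Recover) → mode=Recover action=A_PING
2. SIG_FULL: (Recover) → mode=Approach action=A_HALT
3. SIG_FAIL: (Approach) → mode=Standby action=A_LIGHT
4. SIG_FAIL: (Standby) → mode=Hold action=A_TURN
5. SIG_FAIL: (Hold) → mode=Hold action=A_GRAB
6. SIG_LOW: (Hold) → mode=Hold action=A_TURN
7. SIG_LOW: (Hold) → mode=Hold action=A_TURN
8. SIG_OK: (Hold) → mode=Dock action=A_GRAB

final mode: Dock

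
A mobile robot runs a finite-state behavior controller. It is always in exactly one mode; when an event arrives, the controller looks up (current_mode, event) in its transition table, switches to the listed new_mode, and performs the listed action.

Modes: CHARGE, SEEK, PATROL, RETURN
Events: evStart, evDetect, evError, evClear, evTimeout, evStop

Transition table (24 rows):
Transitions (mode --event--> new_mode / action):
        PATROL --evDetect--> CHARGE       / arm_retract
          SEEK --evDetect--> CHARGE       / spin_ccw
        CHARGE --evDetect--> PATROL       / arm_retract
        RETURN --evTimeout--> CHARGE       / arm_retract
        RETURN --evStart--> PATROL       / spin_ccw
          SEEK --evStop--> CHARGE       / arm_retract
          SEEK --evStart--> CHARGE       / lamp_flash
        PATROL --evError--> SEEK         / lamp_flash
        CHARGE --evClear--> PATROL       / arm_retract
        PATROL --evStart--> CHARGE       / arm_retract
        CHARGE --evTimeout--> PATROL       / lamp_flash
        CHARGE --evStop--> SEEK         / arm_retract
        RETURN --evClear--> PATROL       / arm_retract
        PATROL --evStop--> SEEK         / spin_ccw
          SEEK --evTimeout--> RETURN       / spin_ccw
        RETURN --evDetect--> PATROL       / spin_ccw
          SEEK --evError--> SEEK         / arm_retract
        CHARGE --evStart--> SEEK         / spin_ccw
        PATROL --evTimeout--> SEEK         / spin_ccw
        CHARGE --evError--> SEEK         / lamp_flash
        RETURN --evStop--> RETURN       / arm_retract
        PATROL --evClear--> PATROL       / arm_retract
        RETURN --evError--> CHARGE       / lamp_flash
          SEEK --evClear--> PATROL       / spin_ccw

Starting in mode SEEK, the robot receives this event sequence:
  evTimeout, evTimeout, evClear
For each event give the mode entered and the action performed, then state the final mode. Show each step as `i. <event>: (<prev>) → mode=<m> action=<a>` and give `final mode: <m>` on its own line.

1. evTimeout: (SEEK) → mode=RETURN action=spin_ccw
2. evTimeout: (RETURN) → mode=CHARGE action=arm_retract
3. evClear: (CHARGE) → mode=PATROL action=arm_retract

final mode: PATROL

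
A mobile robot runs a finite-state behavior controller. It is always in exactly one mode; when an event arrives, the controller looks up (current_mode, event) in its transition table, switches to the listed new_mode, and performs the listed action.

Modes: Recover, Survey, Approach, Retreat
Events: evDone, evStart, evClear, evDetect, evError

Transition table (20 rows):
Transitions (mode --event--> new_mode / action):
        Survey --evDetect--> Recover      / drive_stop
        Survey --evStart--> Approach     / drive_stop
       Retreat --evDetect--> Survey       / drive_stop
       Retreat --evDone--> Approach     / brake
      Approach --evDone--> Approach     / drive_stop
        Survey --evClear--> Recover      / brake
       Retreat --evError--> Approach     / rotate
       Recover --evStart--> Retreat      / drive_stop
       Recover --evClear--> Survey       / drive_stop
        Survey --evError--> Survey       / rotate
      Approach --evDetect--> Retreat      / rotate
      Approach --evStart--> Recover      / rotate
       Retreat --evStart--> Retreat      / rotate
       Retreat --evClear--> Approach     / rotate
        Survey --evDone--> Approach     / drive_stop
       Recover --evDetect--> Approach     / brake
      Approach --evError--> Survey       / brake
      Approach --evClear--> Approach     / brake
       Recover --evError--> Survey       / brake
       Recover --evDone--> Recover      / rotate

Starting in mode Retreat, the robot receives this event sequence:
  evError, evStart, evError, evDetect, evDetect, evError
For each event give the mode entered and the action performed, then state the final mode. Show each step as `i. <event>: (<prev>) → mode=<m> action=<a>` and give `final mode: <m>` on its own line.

1. evError: (Retreat) → mode=Approach action=rotate
2. evStart: (Approach) → mode=Recover action=rotate
3. evError: (Recover) → mode=Survey action=brake
4. evDetect: (Survey) → mode=Recover action=drive_stop
5. evDetect: (Recover) → mode=Approach action=brake
6. evError: (Approach) → mode=Survey action=brake

final mode: Survey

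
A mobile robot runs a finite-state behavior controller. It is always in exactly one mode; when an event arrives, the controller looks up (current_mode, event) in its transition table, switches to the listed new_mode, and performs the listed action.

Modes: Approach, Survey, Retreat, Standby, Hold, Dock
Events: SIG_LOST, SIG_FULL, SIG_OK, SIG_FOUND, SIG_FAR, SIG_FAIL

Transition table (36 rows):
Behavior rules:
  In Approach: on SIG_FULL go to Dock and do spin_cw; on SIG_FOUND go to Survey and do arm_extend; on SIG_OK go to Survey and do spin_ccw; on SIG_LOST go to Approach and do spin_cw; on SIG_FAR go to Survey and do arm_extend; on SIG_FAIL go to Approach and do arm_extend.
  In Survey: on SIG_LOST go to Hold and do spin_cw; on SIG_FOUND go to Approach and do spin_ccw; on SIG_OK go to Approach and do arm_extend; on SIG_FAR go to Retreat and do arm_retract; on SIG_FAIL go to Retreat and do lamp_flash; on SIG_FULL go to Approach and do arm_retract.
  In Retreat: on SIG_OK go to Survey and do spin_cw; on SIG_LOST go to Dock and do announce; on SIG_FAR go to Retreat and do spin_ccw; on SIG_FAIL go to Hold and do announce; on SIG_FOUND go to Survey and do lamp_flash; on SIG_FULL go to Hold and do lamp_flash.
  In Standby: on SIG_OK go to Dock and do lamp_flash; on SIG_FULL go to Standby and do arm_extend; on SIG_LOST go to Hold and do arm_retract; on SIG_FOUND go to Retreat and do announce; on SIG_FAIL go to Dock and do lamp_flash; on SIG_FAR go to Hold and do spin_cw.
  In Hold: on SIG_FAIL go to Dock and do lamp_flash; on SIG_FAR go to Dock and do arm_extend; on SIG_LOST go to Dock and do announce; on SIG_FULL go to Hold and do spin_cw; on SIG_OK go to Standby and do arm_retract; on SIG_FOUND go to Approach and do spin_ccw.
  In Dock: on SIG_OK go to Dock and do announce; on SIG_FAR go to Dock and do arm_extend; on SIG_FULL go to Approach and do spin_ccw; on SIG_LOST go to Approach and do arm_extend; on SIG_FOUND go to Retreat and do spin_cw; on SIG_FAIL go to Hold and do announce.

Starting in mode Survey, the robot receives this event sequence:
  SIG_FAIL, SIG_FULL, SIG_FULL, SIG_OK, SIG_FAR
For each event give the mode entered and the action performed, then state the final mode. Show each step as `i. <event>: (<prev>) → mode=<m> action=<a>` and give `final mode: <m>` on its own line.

1. SIG_FAIL: (Survey) → mode=Retreat action=lamp_flash
2. SIG_FULL: (Retreat) → mode=Hold action=lamp_flash
3. SIG_FULL: (Hold) → mode=Hold action=spin_cw
4. SIG_OK: (Hold) → mode=Standby action=arm_retract
5. SIG_FAR: (Standby) → mode=Hold action=spin_cw

final mode: Hold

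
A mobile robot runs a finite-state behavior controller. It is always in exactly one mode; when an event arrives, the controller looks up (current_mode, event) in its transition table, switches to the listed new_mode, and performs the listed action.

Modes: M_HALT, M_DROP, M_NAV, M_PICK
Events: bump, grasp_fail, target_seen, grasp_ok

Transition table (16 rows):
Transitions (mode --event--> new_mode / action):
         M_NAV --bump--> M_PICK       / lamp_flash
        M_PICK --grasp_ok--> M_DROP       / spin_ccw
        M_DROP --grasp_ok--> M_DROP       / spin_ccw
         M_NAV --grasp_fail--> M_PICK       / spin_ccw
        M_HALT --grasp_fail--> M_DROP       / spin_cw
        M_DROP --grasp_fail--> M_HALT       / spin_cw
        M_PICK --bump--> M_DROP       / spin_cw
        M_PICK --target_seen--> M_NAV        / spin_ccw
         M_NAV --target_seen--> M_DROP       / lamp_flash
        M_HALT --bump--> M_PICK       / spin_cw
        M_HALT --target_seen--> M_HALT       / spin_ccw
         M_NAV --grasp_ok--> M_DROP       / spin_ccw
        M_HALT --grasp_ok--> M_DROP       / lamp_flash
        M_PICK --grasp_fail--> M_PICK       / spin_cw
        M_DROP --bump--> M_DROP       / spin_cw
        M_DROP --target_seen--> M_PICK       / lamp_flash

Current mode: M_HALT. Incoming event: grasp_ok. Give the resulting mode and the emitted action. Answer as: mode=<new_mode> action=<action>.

current mode = M_HALT; filter table to that mode:
  (M_HALT, grasp_fail) → (M_DROP, spin_cw)
  (M_HALT, bump) → (M_PICK, spin_cw)
  (M_HALT, target_seen) → (M_HALT, spin_ccw)
  (M_HALT, grasp_ok) → (M_DROP, lamp_flash)  ← event matches
event = grasp_ok selects (M_DROP, lamp_flash)

mode=M_DROP action=lamp_flash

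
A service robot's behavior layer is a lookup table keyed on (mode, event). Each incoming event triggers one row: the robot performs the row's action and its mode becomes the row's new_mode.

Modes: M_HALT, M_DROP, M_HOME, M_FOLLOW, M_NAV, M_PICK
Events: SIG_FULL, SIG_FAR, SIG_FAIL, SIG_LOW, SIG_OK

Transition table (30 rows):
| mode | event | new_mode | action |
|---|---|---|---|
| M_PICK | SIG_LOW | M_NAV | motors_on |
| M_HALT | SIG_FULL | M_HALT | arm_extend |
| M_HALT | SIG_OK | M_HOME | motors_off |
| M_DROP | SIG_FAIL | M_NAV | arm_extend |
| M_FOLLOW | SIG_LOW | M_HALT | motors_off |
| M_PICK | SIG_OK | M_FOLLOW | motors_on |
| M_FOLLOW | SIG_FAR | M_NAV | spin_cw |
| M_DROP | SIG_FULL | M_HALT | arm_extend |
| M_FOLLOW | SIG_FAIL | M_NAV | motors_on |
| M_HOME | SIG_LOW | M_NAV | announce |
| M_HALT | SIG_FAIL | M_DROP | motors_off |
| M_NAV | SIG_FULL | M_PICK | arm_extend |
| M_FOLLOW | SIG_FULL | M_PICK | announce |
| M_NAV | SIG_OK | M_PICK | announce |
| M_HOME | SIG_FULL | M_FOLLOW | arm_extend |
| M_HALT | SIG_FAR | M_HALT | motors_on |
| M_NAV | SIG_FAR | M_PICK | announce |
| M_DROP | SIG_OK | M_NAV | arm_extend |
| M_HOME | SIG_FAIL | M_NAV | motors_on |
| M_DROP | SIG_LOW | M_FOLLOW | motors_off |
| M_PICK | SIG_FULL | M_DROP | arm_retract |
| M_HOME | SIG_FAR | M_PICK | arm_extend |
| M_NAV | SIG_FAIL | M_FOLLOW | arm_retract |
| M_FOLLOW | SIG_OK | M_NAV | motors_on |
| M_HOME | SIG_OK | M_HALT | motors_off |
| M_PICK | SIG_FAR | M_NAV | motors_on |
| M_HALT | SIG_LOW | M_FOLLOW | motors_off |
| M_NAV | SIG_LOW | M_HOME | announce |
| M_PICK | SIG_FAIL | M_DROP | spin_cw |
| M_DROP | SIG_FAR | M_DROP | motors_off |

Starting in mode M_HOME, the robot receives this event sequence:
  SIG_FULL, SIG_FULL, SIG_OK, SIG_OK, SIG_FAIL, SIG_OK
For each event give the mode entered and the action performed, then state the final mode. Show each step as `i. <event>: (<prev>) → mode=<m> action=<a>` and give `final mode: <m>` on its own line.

1. SIG_FULL: (M_HOME) → mode=M_FOLLOW action=arm_extend
2. SIG_FULL: (M_FOLLOW) → mode=M_PICK action=announce
3. SIG_OK: (M_PICK) → mode=M_FOLLOW action=motors_on
4. SIG_OK: (M_FOLLOW) → mode=M_NAV action=motors_on
5. SIG_FAIL: (M_NAV) → mode=M_FOLLOW action=arm_retract
6. SIG_OK: (M_FOLLOW) → mode=M_NAV action=motors_on

final mode: M_NAV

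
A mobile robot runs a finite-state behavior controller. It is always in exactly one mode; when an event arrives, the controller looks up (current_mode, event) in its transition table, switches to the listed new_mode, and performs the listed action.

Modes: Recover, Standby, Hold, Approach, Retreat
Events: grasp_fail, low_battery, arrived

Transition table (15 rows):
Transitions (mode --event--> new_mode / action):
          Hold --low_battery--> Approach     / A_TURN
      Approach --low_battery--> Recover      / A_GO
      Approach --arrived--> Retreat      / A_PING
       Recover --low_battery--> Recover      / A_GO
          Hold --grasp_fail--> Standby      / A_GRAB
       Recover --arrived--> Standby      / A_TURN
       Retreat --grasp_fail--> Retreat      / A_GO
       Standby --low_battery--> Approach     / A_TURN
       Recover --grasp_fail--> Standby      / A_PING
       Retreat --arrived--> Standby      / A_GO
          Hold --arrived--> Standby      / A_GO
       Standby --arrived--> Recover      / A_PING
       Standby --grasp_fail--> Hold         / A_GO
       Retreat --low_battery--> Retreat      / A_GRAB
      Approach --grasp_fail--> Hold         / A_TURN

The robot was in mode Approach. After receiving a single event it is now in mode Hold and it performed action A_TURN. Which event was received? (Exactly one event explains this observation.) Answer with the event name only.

grasp_fail

try grasp_fail: (Approach, grasp_fail) → (Hold, A_TURN)  ← matches
try low_battery: (Approach, low_battery) → (Recover, A_GO)
try arrived: (Approach, arrived) → (Retreat, A_PING)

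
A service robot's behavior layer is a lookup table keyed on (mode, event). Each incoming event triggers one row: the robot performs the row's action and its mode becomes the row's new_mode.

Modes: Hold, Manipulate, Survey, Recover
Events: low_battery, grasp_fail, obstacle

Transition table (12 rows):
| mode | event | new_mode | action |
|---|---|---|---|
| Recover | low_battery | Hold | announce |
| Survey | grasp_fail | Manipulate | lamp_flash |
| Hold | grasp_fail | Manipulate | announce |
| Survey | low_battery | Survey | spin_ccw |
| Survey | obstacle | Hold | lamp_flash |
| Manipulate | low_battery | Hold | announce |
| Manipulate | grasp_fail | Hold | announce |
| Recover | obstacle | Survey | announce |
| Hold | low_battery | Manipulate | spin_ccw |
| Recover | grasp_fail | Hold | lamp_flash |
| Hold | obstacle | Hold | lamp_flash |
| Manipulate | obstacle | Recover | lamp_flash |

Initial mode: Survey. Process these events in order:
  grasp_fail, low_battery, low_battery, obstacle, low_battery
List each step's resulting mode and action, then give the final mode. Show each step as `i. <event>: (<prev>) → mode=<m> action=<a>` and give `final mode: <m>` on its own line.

1. grasp_fail: (Survey) → mode=Manipulate action=lamp_flash
2. low_battery: (Manipulate) → mode=Hold action=announce
3. low_battery: (Hold) → mode=Manipulate action=spin_ccw
4. obstacle: (Manipulate) → mode=Recover action=lamp_flash
5. low_battery: (Recover) → mode=Hold action=announce

final mode: Hold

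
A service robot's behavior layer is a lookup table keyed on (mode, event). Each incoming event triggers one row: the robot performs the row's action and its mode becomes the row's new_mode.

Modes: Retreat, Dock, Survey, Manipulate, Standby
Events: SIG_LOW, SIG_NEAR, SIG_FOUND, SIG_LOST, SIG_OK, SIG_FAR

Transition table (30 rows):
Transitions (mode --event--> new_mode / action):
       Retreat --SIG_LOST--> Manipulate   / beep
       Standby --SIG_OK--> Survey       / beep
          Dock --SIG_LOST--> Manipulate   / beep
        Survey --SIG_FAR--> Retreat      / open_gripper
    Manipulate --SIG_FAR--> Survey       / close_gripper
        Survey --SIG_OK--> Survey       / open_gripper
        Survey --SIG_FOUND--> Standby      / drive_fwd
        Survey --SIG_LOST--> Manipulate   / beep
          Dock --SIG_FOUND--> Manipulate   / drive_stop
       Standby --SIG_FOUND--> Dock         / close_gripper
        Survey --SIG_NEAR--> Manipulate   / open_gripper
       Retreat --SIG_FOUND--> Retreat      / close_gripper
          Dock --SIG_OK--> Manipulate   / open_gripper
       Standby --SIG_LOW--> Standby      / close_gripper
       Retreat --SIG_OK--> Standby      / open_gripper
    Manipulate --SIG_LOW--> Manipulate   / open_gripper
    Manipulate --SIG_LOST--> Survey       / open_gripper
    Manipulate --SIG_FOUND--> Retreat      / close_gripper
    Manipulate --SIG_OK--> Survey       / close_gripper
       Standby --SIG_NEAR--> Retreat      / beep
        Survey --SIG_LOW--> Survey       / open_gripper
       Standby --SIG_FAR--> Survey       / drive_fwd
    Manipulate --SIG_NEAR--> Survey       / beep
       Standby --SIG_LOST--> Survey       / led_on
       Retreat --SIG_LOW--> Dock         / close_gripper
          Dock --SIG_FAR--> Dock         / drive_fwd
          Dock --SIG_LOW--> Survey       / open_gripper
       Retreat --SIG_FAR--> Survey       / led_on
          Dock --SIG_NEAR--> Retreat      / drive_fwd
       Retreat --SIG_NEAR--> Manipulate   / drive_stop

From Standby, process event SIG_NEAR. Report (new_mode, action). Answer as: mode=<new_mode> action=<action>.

mode=Retreat action=beep

current mode = Standby; filter table to that mode:
  (Standby, SIG_OK) → (Survey, beep)
  (Standby, SIG_FOUND) → (Dock, close_gripper)
  (Standby, SIG_LOW) → (Standby, close_gripper)
  (Standby, SIG_NEAR) → (Retreat, beep)  ← event matches
  (Standby, SIG_FAR) → (Survey, drive_fwd)
  (Standby, SIG_LOST) → (Survey, led_on)
event = SIG_NEAR selects (Retreat, beep)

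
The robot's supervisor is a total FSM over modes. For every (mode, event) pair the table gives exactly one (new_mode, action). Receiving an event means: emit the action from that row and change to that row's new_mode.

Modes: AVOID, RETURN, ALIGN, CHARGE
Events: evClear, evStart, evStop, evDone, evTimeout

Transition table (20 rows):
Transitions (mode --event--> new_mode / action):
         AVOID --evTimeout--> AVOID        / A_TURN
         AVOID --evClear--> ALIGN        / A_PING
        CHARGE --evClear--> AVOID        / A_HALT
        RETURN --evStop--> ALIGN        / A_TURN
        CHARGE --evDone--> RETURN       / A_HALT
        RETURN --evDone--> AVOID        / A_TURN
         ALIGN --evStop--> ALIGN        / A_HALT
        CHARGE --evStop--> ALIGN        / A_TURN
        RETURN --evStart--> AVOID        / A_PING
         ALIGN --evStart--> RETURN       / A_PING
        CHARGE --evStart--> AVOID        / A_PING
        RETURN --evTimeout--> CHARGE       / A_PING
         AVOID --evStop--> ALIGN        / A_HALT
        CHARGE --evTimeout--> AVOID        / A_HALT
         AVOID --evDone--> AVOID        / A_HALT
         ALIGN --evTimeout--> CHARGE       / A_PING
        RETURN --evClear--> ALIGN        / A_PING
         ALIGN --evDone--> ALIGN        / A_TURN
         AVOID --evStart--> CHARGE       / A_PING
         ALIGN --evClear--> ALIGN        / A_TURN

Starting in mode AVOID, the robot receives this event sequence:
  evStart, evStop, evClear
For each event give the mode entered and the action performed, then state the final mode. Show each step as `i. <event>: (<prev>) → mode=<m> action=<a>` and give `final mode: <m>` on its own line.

final mode: ALIGN

1. evStart: (AVOID) → mode=CHARGE action=A_PING
2. evStop: (CHARGE) → mode=ALIGN action=A_TURN
3. evClear: (ALIGN) → mode=ALIGN action=A_TURN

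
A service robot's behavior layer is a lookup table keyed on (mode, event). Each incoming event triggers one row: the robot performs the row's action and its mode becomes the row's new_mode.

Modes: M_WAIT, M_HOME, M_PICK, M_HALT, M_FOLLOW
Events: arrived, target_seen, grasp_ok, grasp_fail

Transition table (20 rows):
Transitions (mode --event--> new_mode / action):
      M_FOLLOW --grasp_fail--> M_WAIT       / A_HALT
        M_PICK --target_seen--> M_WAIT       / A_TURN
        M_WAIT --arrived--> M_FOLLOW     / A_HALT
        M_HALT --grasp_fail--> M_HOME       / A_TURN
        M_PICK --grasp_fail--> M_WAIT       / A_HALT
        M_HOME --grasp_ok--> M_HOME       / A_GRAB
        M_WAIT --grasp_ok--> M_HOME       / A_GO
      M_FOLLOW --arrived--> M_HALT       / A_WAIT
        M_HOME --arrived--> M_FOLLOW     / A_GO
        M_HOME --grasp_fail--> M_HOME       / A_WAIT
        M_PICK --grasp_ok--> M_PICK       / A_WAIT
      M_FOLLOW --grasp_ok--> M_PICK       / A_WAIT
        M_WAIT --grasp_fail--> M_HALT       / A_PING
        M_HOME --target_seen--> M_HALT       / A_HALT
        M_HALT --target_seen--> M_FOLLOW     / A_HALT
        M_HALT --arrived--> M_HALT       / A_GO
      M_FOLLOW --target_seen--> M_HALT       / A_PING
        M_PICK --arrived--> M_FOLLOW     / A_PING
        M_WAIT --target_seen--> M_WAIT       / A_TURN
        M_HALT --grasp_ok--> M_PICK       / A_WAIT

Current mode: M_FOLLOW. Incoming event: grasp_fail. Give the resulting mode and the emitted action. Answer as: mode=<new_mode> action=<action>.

mode=M_WAIT action=A_HALT

current mode = M_FOLLOW; filter table to that mode:
  (M_FOLLOW, grasp_fail) → (M_WAIT, A_HALT)  ← event matches
  (M_FOLLOW, arrived) → (M_HALT, A_WAIT)
  (M_FOLLOW, grasp_ok) → (M_PICK, A_WAIT)
  (M_FOLLOW, target_seen) → (M_HALT, A_PING)
event = grasp_fail selects (M_WAIT, A_HALT)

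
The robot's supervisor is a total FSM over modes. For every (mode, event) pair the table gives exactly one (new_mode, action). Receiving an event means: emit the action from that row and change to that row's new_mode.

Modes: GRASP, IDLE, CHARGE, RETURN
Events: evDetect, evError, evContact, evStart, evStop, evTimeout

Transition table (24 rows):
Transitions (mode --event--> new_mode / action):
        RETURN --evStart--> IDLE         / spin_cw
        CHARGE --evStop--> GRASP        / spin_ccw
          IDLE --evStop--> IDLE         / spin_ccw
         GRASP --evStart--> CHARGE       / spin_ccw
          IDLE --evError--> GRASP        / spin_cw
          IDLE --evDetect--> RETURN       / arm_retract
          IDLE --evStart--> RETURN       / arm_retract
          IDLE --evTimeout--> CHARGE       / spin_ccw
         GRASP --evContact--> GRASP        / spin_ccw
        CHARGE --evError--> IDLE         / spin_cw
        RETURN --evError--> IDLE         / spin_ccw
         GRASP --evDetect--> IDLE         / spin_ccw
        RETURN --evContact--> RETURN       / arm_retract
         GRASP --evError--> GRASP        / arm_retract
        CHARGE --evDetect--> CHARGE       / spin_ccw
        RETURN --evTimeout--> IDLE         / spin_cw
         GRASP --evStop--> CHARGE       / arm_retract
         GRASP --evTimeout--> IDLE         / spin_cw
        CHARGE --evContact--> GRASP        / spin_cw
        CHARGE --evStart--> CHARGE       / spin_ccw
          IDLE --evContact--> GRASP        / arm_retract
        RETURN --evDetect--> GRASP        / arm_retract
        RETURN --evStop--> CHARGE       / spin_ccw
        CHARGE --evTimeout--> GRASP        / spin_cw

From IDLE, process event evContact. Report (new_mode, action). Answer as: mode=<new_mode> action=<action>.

mode=GRASP action=arm_retract

current mode = IDLE; filter table to that mode:
  (IDLE, evStop) → (IDLE, spin_ccw)
  (IDLE, evError) → (GRASP, spin_cw)
  (IDLE, evDetect) → (RETURN, arm_retract)
  (IDLE, evStart) → (RETURN, arm_retract)
  (IDLE, evTimeout) → (CHARGE, spin_ccw)
  (IDLE, evContact) → (GRASP, arm_retract)  ← event matches
event = evContact selects (GRASP, arm_retract)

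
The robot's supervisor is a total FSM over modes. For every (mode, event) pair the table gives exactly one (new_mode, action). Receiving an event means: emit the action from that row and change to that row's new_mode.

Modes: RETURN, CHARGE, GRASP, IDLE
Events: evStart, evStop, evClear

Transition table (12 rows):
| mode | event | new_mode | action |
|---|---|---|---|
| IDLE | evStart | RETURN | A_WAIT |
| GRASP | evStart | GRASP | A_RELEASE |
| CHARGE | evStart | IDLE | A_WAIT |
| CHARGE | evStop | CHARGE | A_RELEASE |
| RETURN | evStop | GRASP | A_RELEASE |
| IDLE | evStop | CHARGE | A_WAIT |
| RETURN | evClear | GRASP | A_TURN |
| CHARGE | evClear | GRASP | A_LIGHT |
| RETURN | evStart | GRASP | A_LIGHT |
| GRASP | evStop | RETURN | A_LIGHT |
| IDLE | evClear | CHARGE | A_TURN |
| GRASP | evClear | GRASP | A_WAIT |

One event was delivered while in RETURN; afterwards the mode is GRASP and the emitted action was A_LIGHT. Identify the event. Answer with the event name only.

try evStart: (RETURN, evStart) → (GRASP, A_LIGHT)  ← matches
try evStop: (RETURN, evStop) → (GRASP, A_RELEASE)
try evClear: (RETURN, evClear) → (GRASP, A_TURN)

evStart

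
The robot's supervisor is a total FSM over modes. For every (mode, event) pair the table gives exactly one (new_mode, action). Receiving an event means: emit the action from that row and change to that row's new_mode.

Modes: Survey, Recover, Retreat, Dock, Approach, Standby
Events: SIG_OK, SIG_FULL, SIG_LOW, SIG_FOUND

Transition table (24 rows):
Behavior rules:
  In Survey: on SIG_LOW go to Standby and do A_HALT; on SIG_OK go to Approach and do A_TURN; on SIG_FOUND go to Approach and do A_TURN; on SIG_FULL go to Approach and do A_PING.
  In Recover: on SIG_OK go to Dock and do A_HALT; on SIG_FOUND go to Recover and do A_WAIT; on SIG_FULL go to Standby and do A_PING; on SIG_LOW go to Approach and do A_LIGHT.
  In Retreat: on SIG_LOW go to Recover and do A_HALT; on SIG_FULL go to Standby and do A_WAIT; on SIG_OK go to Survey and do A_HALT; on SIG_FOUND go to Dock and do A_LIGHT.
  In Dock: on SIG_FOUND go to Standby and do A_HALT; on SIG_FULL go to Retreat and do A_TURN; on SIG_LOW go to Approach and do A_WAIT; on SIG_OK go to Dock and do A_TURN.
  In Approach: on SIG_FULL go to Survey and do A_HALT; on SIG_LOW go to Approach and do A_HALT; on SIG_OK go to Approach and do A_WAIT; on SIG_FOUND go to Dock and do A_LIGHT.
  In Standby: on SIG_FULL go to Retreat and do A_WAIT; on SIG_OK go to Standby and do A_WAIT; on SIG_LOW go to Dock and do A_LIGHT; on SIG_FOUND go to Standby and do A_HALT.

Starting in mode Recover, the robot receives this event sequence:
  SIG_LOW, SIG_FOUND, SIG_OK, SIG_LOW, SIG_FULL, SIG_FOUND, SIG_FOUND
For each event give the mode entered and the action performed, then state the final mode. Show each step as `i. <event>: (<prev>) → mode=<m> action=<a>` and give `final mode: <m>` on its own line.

final mode: Dock

1. SIG_LOW: (Recover) → mode=Approach action=A_LIGHT
2. SIG_FOUND: (Approach) → mode=Dock action=A_LIGHT
3. SIG_OK: (Dock) → mode=Dock action=A_TURN
4. SIG_LOW: (Dock) → mode=Approach action=A_WAIT
5. SIG_FULL: (Approach) → mode=Survey action=A_HALT
6. SIG_FOUND: (Survey) → mode=Approach action=A_TURN
7. SIG_FOUND: (Approach) → mode=Dock action=A_LIGHT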